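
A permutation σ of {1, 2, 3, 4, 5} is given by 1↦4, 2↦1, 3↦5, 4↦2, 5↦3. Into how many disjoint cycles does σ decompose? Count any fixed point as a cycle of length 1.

2

Cycle decomposition: (1 4 2) (3 5).
2 cycles.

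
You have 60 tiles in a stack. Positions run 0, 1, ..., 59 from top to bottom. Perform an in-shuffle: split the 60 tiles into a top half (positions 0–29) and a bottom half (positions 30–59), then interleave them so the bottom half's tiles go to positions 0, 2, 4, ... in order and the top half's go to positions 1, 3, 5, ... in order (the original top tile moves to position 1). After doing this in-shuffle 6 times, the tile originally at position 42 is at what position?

6

Track the tile's position through each in-shuffle:
42 → 24 → 49 → 38 → 16 → 33 → 6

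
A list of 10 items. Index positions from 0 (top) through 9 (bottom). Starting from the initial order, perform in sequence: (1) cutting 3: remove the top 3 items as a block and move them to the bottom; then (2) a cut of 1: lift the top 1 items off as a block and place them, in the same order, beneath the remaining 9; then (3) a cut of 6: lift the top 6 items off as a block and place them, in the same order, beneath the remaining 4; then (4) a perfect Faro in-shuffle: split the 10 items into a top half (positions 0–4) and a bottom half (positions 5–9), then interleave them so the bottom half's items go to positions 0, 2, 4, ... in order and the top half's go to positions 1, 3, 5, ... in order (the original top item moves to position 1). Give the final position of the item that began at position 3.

Track the item from position 3 forward through each operation:
  after op 1 (cut 3): 3 → 0
  after op 2 (cut 1): 0 → 9
  after op 3 (cut 6): 9 → 3
  after op 4 (in-shuffle): 3 → 7

7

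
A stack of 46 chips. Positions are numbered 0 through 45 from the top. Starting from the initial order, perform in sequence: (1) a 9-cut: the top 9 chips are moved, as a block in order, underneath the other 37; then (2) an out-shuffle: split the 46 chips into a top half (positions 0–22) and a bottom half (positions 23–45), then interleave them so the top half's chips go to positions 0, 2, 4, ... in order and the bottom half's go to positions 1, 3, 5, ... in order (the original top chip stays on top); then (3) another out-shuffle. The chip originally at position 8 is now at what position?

Track the chip from position 8 forward through each operation:
  after op 1 (cut 9): 8 → 45
  after op 2 (out-shuffle): 45 → 45
  after op 3 (out-shuffle): 45 → 45

45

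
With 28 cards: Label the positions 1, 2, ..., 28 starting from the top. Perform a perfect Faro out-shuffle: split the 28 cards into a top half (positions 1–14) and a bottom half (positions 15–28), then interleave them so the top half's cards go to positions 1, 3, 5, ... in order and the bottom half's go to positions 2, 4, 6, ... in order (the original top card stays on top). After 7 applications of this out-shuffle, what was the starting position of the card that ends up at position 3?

20

Work backwards from position 3, undoing one out-shuffle at a time:
3 ← 2 ← 15 ← 8 ← 18 ← 23 ← 12 ← 20
So the card now at position 3 started at position 20.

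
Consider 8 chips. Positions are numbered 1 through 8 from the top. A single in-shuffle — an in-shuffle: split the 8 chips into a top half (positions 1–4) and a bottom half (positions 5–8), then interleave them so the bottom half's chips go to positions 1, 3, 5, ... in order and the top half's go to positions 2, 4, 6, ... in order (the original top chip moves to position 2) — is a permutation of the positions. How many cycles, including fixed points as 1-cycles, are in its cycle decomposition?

2

Trace each unvisited position around until it returns:
(1 2 4 8 7 5) (3 6)
2 cycles in total.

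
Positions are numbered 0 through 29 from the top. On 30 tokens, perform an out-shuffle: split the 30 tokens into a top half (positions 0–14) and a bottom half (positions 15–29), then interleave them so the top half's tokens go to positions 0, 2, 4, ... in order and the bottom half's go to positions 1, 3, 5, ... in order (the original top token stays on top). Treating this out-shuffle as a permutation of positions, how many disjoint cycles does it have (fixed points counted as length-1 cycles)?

Trace each unvisited position around until it returns:
(0) (1 2 4 8 16 3 ... len 28) (29)
3 cycles in total.

3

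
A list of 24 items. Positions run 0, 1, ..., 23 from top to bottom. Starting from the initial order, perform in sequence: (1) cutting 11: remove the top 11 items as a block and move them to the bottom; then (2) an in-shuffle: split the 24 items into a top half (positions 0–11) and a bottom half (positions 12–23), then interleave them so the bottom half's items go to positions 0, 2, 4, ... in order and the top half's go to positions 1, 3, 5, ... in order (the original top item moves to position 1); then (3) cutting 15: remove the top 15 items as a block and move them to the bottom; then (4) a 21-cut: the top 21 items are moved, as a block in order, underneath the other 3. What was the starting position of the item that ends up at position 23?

Undo the operations in reverse order, starting from position 23:
  undo op 4 (cut 21): 23 ← 20
  undo op 3 (cut 15): 20 ← 11
  undo op 2 (in-shuffle, from top half): 11 ← 5
  undo op 1 (cut 11): 5 ← 16
So the item at position 23 came from original position 16.

16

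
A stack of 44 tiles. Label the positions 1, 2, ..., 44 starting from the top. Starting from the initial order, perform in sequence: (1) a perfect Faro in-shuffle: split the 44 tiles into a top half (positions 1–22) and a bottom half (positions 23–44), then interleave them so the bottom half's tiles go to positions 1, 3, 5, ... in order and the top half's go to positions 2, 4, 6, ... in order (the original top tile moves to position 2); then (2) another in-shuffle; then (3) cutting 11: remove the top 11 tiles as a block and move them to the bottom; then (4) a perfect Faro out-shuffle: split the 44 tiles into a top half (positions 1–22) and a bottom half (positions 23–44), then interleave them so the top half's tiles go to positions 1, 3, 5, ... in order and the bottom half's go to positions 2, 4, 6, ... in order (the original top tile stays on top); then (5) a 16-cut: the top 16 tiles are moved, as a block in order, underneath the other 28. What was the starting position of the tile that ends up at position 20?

13

Undo the operations in reverse order, starting from position 20:
  undo op 5 (cut 16): 20 ← 36
  undo op 4 (out-shuffle, from bottom half): 36 ← 40
  undo op 3 (cut 11): 40 ← 7
  undo op 2 (in-shuffle, from bottom half): 7 ← 26
  undo op 1 (in-shuffle, from top half): 26 ← 13
So the tile at position 20 came from original position 13.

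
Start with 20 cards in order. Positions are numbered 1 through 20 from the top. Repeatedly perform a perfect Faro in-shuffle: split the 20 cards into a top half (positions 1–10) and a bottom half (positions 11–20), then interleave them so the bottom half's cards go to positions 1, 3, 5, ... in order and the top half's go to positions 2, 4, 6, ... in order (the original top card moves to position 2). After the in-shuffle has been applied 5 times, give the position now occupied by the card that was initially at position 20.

10

Track the card's position through each in-shuffle:
20 → 19 → 17 → 13 → 5 → 10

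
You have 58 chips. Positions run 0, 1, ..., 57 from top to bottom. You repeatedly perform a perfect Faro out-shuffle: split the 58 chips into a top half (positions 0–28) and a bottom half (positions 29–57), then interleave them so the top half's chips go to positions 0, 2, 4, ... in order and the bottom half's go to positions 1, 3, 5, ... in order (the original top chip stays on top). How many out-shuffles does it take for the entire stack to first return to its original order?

18

The out-shuffle permutes the 58 positions with cycle lengths [1, 1, 2, 18, 18, 18].
Every chip is home exactly when every cycle has completed a whole number of laps, i.e. after lcm(1, 2, 18) = 18 out-shuffles.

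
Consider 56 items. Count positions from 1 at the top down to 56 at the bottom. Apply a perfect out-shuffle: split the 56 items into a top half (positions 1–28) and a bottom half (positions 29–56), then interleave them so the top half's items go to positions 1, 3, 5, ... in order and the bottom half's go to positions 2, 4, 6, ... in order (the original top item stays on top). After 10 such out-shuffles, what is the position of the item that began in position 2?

35

Track the item's position through each out-shuffle:
2 → 3 → 5 → 9 → 17 → 33 → 10 → 19 → 37 → 18 → 35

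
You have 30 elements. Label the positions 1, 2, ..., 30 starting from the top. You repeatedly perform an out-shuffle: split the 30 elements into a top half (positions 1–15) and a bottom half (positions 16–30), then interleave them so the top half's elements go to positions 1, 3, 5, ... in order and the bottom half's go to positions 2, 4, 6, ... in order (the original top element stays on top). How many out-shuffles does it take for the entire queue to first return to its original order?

28

The out-shuffle permutes the 30 positions with cycle lengths [1, 1, 28].
Every element is home exactly when every cycle has completed a whole number of laps, i.e. after lcm(1, 28) = 28 out-shuffles.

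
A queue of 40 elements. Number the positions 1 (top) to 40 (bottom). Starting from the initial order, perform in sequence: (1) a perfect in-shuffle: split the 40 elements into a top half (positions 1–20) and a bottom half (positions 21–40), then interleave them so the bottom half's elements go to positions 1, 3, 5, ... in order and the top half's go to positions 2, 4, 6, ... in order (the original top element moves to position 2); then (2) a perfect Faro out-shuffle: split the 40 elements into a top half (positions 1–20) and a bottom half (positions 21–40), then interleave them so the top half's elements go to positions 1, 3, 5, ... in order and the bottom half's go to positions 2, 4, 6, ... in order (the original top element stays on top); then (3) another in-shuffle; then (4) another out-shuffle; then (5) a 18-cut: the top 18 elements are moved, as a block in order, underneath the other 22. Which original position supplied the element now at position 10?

25

Undo the operations in reverse order, starting from position 10:
  undo op 5 (cut 18): 10 ← 28
  undo op 4 (out-shuffle, from bottom half): 28 ← 34
  undo op 3 (in-shuffle, from top half): 34 ← 17
  undo op 2 (out-shuffle, from top half): 17 ← 9
  undo op 1 (in-shuffle, from bottom half): 9 ← 25
So the element at position 10 came from original position 25.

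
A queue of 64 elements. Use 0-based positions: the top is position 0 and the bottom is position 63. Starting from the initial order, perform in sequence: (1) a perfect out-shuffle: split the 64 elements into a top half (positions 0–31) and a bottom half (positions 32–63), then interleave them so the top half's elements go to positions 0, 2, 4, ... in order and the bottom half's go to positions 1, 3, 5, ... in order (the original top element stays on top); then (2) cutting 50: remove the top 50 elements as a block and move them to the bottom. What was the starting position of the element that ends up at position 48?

17

Undo the operations in reverse order, starting from position 48:
  undo op 2 (cut 50): 48 ← 34
  undo op 1 (out-shuffle, from top half): 34 ← 17
So the element at position 48 came from original position 17.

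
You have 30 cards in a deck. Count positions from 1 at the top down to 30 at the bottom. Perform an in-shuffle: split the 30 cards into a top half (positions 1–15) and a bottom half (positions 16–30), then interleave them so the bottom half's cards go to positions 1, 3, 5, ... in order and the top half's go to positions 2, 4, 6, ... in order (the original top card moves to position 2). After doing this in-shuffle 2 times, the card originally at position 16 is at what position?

2

Track the card's position through each in-shuffle:
16 → 1 → 2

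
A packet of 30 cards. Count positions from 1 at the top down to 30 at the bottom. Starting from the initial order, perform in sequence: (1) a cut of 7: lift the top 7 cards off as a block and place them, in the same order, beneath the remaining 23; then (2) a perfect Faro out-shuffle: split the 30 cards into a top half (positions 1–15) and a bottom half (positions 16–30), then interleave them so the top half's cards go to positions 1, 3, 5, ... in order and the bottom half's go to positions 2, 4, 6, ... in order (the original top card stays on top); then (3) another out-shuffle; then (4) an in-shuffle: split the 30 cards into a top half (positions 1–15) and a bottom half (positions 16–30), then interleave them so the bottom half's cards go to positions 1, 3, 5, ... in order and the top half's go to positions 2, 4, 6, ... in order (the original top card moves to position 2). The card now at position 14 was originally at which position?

Undo the operations in reverse order, starting from position 14:
  undo op 4 (in-shuffle, from top half): 14 ← 7
  undo op 3 (out-shuffle, from top half): 7 ← 4
  undo op 2 (out-shuffle, from bottom half): 4 ← 17
  undo op 1 (cut 7): 17 ← 24
So the card at position 14 came from original position 24.

24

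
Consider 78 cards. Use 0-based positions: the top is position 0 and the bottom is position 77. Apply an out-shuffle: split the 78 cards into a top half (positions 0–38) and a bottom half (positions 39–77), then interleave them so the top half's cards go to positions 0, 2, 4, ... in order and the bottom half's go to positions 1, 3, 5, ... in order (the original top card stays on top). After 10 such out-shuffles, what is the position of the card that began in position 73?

Track the card's position through each out-shuffle:
73 → 69 → 61 → 45 → 13 → 26 → 52 → 27 → 54 → 31 → 62

62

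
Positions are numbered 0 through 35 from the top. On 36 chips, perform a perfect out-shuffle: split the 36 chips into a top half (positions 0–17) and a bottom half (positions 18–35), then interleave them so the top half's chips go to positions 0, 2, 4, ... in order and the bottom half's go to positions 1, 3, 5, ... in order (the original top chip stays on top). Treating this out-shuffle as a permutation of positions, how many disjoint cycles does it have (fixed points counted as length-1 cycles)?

Trace each unvisited position around until it returns:
(0) (1 2 4 8 16 32 ... len 12) (3 6 12 24 13 26 ... len 12) (5 10 20) (7 14 28 21) (15 30 25) (35)
7 cycles in total.

7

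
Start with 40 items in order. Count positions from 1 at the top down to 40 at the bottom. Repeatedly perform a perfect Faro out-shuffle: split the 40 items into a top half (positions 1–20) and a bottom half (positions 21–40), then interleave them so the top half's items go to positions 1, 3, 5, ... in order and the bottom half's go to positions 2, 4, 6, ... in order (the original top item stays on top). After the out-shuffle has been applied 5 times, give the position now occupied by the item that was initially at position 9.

Track the item's position through each out-shuffle:
9 → 17 → 33 → 26 → 12 → 23

23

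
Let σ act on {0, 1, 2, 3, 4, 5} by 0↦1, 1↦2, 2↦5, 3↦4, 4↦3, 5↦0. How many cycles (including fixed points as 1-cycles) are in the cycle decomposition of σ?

2

Cycle decomposition: (0 1 2 5) (3 4).
2 cycles.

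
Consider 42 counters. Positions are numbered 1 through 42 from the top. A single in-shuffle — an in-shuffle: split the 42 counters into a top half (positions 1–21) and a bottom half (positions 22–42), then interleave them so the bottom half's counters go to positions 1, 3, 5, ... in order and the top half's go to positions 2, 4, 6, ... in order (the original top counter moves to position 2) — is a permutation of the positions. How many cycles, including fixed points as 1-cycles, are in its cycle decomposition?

Trace each unvisited position around until it returns:
(1 2 4 8 16 32 ... len 14) (3 6 12 24 5 10 ... len 14) (7 14 28 13 26 9 ... len 14)
3 cycles in total.

3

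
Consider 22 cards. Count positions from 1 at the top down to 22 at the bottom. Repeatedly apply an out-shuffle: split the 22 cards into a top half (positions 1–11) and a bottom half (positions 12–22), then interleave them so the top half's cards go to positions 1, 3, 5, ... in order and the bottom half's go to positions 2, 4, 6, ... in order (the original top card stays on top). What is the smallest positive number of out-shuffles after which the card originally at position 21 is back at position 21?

6

Follow position 21 under repeated out-shuffles:
21 → 20 → 18 → 14 → 6 → 11 → 21
It first returns after 6 out-shuffles.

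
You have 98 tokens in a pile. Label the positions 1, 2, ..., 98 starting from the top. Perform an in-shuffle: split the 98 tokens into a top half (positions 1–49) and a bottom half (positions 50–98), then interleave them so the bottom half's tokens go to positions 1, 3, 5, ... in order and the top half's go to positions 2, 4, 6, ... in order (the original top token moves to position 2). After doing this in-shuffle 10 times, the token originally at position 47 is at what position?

14

Track the token's position through each in-shuffle:
47 → 94 → 89 → 79 → 59 → 19 → 38 → 76 → 53 → 7 → 14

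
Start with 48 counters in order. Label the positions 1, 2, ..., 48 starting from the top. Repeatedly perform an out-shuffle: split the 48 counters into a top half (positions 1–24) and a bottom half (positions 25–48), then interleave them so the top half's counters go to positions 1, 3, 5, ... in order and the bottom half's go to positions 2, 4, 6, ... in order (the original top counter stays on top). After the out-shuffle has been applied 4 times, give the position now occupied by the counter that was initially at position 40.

Track the counter's position through each out-shuffle:
40 → 32 → 16 → 31 → 14

14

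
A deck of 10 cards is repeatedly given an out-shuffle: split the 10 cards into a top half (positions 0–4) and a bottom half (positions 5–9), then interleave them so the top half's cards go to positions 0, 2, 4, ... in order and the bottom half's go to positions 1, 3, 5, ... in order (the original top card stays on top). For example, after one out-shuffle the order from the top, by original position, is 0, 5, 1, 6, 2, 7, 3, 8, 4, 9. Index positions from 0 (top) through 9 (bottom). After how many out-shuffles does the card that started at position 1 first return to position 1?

Follow position 1 under repeated out-shuffles:
1 → 2 → 4 → 8 → 7 → 5 → 1
It first returns after 6 out-shuffles.

6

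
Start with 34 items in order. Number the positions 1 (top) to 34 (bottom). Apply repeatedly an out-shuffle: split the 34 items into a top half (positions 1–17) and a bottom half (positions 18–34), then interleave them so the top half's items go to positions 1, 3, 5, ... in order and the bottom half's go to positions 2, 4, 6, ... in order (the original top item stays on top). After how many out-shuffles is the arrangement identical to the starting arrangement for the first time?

The out-shuffle permutes the 34 positions with cycle lengths [1, 1, 2, 10, 10, 10].
Every item is home exactly when every cycle has completed a whole number of laps, i.e. after lcm(1, 2, 10) = 10 out-shuffles.

10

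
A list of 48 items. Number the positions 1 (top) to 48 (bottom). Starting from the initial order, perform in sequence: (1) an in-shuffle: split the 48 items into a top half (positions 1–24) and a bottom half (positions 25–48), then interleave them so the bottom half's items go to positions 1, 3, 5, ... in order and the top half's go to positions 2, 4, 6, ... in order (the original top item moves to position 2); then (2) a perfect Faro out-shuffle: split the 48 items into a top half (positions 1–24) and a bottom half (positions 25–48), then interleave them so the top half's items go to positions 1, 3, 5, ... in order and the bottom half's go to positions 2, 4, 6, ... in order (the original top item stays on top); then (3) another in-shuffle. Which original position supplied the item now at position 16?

Undo the operations in reverse order, starting from position 16:
  undo op 3 (in-shuffle, from top half): 16 ← 8
  undo op 2 (out-shuffle, from bottom half): 8 ← 28
  undo op 1 (in-shuffle, from top half): 28 ← 14
So the item at position 16 came from original position 14.

14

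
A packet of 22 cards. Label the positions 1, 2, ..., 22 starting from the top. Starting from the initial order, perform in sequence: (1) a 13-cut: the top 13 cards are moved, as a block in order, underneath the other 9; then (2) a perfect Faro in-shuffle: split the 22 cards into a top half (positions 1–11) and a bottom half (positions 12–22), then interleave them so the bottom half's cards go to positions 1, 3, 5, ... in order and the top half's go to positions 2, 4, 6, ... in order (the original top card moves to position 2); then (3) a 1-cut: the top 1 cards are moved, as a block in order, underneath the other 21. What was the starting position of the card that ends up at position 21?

Undo the operations in reverse order, starting from position 21:
  undo op 3 (cut 1): 21 ← 22
  undo op 2 (in-shuffle, from top half): 22 ← 11
  undo op 1 (cut 13): 11 ← 2
So the card at position 21 came from original position 2.

2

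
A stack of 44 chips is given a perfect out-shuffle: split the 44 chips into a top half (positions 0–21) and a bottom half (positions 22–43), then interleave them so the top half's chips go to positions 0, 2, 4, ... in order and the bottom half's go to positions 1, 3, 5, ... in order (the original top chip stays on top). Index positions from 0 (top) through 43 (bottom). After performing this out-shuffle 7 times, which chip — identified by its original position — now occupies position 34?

9

Work backwards from position 34, undoing one out-shuffle at a time:
34 ← 17 ← 30 ← 15 ← 29 ← 36 ← 18 ← 9
So the chip now at position 34 started at position 9.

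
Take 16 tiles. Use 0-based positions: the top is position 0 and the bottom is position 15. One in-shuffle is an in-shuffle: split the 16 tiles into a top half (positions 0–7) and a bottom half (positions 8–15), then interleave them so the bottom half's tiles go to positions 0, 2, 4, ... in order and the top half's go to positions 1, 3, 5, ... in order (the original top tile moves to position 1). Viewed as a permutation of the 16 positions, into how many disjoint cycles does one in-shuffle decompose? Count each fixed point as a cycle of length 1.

Trace each unvisited position around until it returns:
(0 1 3 7 15 14 12 8) (2 5 11 6 13 10 4 9)
2 cycles in total.

2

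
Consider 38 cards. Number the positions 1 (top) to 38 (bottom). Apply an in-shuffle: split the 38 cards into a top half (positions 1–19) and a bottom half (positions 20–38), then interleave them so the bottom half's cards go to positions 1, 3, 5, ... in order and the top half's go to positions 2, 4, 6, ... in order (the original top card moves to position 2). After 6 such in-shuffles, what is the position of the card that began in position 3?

36

Track the card's position through each in-shuffle:
3 → 6 → 12 → 24 → 9 → 18 → 36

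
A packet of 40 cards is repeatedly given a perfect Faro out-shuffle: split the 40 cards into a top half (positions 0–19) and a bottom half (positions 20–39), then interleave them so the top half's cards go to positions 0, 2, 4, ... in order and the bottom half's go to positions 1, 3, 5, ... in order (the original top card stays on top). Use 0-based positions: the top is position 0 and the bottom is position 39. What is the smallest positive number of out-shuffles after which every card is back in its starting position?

12

The out-shuffle permutes the 40 positions with cycle lengths [1, 1, 2, 12, 12, 12].
Every card is home exactly when every cycle has completed a whole number of laps, i.e. after lcm(1, 2, 12) = 12 out-shuffles.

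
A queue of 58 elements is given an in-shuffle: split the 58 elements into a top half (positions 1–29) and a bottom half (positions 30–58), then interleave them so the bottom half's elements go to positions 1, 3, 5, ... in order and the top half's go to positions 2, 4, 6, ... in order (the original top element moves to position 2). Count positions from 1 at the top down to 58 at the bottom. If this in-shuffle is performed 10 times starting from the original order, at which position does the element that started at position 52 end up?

Track the element's position through each in-shuffle:
52 → 45 → 31 → 3 → 6 → 12 → 24 → 48 → 37 → 15 → 30

30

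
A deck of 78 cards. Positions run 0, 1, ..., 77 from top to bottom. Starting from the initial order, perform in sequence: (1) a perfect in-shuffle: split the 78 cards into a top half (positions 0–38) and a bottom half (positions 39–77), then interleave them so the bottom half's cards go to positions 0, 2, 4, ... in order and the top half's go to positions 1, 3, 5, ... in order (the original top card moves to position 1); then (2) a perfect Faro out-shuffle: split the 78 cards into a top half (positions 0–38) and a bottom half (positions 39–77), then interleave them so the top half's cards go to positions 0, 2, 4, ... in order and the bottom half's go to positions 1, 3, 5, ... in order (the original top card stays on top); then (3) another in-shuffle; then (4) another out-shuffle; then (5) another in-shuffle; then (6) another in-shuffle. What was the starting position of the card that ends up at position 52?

70

Undo the operations in reverse order, starting from position 52:
  undo op 6 (in-shuffle, from bottom half): 52 ← 65
  undo op 5 (in-shuffle, from top half): 65 ← 32
  undo op 4 (out-shuffle, from top half): 32 ← 16
  undo op 3 (in-shuffle, from bottom half): 16 ← 47
  undo op 2 (out-shuffle, from bottom half): 47 ← 62
  undo op 1 (in-shuffle, from bottom half): 62 ← 70
So the card at position 52 came from original position 70.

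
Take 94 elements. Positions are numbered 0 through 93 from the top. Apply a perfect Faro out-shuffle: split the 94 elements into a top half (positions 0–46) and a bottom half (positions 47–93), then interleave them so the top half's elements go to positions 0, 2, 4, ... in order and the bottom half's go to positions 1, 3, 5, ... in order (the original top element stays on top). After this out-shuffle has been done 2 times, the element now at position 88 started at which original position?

22

Work backwards from position 88, undoing one out-shuffle at a time:
88 ← 44 ← 22
So the element now at position 88 started at position 22.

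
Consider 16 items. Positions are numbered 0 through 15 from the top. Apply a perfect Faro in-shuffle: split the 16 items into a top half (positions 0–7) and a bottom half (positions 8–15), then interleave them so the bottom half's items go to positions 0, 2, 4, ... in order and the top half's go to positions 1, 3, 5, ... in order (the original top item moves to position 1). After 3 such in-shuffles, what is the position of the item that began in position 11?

Track the item's position through each in-shuffle:
11 → 6 → 13 → 10

10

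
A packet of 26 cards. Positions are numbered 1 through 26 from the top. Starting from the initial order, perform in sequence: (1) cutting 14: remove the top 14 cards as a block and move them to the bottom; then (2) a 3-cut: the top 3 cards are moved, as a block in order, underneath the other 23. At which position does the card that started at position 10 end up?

19

Track the card from position 10 forward through each operation:
  after op 1 (cut 14): 10 → 22
  after op 2 (cut 3): 22 → 19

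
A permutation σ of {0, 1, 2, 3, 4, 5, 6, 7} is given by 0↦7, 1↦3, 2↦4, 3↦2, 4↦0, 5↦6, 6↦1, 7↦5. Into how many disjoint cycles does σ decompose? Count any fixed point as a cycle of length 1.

Cycle decomposition: (0 7 5 6 1 3 2 4).
1 cycle.

1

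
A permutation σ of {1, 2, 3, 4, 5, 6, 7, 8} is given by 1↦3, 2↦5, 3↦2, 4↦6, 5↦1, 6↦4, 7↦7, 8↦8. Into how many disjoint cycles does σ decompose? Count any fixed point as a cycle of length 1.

4

Cycle decomposition: (1 3 2 5) (4 6) (7) (8).
4 cycles.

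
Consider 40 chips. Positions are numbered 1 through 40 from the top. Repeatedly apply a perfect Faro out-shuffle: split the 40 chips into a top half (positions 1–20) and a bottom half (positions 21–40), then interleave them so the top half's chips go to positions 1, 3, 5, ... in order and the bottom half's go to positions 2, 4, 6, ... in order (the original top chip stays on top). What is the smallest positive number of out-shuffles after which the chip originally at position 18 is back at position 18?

12

Follow position 18 under repeated out-shuffles:
18 → 35 → 30 → 20 → 39 → 38 → 36 → 32 → 24 → 8 → 15 → 29 → 18
It first returns after 12 out-shuffles.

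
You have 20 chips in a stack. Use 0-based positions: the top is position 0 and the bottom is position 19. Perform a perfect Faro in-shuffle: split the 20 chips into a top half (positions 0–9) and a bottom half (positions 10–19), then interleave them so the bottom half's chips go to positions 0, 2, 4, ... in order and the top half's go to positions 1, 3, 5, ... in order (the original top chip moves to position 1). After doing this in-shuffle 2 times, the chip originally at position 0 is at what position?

3

Track the chip's position through each in-shuffle:
0 → 1 → 3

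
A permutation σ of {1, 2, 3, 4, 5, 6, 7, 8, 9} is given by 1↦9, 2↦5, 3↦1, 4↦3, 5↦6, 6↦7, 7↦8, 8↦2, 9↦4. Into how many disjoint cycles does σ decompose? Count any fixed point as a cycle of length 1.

Cycle decomposition: (1 9 4 3) (2 5 6 7 8).
2 cycles.

2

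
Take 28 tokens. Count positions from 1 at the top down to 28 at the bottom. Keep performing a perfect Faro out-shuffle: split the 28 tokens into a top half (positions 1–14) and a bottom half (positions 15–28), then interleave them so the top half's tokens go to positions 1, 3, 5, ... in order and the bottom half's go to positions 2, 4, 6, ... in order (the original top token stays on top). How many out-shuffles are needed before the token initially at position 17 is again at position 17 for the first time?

18

Follow position 17 under repeated out-shuffles:
17 → 6 → 11 → 21 → 14 → 27 → 26 → 24 → 20 → 12 → 23 → 18 → 8 → 15 → 2 → 3 → 5 → 9 → 17
It first returns after 18 out-shuffles.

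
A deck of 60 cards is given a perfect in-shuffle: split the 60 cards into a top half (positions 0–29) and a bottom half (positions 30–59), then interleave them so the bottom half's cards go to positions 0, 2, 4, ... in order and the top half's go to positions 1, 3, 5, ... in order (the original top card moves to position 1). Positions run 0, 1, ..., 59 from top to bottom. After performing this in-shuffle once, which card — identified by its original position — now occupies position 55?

Work backwards from position 55, undoing one in-shuffle at a time:
55 ← 27
So the card now at position 55 started at position 27.

27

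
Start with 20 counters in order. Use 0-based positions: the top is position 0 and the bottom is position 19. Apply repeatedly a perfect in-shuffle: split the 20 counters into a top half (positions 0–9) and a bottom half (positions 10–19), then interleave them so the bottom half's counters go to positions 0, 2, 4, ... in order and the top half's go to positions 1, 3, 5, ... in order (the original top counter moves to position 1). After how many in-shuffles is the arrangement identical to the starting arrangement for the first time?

6

The in-shuffle permutes the 20 positions with cycle lengths [2, 3, 3, 6, 6].
Every counter is home exactly when every cycle has completed a whole number of laps, i.e. after lcm(2, 3, 6) = 6 in-shuffles.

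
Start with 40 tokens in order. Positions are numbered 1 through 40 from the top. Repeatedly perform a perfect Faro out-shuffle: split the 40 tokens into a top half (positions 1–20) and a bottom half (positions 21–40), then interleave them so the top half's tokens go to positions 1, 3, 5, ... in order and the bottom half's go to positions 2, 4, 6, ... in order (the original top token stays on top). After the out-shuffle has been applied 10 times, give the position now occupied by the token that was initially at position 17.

5

Track the token's position through each out-shuffle:
17 → 33 → 26 → 12 → 23 → 6 → 11 → 21 → 2 → 3 → 5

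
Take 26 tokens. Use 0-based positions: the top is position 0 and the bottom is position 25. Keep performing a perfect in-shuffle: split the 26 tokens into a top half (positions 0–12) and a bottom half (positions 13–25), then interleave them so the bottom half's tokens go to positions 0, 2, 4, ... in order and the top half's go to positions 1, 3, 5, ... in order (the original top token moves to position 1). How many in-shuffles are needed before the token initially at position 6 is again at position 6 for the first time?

18

Follow position 6 under repeated in-shuffles:
6 → 13 → 0 → 1 → 3 → 7 → 15 → 4 → 9 → 19 → 12 → 25 → 24 → 22 → 18 → 10 → 21 → 16 → 6
It first returns after 18 in-shuffles.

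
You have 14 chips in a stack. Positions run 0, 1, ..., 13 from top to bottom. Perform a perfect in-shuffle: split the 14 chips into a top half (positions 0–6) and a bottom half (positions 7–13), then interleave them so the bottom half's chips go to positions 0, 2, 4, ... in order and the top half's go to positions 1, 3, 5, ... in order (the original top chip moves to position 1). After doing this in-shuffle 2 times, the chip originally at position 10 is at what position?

13

Track the chip's position through each in-shuffle:
10 → 6 → 13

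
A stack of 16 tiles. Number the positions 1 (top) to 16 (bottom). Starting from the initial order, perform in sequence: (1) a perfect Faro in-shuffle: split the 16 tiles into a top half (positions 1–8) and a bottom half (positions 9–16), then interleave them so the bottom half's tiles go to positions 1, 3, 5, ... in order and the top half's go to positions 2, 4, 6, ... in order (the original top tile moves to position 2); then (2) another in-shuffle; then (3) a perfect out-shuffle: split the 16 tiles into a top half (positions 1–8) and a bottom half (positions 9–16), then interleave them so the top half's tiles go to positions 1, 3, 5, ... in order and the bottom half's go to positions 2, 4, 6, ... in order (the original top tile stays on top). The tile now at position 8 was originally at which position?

3

Undo the operations in reverse order, starting from position 8:
  undo op 3 (out-shuffle, from bottom half): 8 ← 12
  undo op 2 (in-shuffle, from top half): 12 ← 6
  undo op 1 (in-shuffle, from top half): 6 ← 3
So the tile at position 8 came from original position 3.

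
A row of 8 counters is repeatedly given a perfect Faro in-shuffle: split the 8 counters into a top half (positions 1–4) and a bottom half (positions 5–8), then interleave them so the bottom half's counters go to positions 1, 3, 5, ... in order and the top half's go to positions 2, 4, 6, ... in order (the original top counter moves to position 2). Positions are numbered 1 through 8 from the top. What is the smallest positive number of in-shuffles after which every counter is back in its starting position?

6

The in-shuffle permutes the 8 positions with cycle lengths [2, 6].
Every counter is home exactly when every cycle has completed a whole number of laps, i.e. after lcm(2, 6) = 6 in-shuffles.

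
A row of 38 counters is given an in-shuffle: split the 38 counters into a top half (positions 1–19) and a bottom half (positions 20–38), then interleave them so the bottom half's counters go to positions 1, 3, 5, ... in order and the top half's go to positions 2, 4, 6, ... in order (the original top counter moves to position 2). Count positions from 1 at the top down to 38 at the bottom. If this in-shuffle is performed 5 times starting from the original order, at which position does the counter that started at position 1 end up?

32

Track the counter's position through each in-shuffle:
1 → 2 → 4 → 8 → 16 → 32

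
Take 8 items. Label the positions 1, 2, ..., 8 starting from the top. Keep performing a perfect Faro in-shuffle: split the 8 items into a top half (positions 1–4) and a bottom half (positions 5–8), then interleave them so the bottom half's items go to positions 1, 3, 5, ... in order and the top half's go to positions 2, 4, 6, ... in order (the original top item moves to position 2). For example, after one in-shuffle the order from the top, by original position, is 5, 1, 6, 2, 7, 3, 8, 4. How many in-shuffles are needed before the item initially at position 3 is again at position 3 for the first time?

Follow position 3 under repeated in-shuffles:
3 → 6 → 3
It first returns after 2 in-shuffles.

2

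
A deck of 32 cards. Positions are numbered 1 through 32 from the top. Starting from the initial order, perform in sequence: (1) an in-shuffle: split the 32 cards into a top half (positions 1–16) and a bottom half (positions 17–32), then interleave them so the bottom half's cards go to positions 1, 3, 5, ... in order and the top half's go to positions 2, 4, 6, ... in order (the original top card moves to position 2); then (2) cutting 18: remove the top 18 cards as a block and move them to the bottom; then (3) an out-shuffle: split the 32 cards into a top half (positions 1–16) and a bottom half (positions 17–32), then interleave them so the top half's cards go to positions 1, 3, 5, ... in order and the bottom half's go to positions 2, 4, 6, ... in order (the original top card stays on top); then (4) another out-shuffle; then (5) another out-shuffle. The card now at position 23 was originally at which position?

23

Undo the operations in reverse order, starting from position 23:
  undo op 5 (out-shuffle, from top half): 23 ← 12
  undo op 4 (out-shuffle, from bottom half): 12 ← 22
  undo op 3 (out-shuffle, from bottom half): 22 ← 27
  undo op 2 (cut 18): 27 ← 13
  undo op 1 (in-shuffle, from bottom half): 13 ← 23
So the card at position 23 came from original position 23.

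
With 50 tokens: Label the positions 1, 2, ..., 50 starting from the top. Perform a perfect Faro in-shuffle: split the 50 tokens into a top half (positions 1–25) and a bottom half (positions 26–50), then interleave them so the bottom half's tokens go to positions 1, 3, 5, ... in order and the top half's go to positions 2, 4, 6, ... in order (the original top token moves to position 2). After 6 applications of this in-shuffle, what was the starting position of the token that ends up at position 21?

33

Work backwards from position 21, undoing one in-shuffle at a time:
21 ← 36 ← 18 ← 9 ← 30 ← 15 ← 33
So the token now at position 21 started at position 33.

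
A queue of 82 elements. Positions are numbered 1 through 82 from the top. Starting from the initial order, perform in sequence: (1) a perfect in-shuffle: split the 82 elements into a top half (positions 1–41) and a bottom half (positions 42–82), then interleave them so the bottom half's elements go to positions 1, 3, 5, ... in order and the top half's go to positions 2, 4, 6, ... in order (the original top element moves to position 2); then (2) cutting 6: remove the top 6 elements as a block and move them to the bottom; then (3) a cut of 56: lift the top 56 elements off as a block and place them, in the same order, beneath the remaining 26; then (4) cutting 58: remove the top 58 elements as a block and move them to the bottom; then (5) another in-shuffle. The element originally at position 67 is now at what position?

Track the element from position 67 forward through each operation:
  after op 1 (in-shuffle): 67 → 51
  after op 2 (cut 6): 51 → 45
  after op 3 (cut 56): 45 → 71
  after op 4 (cut 58): 71 → 13
  after op 5 (in-shuffle): 13 → 26

26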